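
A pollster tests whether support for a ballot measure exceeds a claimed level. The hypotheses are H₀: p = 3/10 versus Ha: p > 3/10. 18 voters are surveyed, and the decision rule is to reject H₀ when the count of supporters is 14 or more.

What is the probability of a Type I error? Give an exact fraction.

Under H₀, K ~ Binomial(18, 3/10), and α = P(K ≥ 14).
Summing C(18,j)(3/10)^j(7/10)^{18−j} for j = 14,…,18 gives 493702843149/12500000000000000.

493702843149/12500000000000000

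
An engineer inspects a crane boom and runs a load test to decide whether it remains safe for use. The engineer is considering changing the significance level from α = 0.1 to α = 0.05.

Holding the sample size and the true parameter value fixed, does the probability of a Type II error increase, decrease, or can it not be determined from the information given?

It increases.

Lowering α raises the bar for rejection; under Ha, the test now fails to reject on outcomes it previously would have rejected.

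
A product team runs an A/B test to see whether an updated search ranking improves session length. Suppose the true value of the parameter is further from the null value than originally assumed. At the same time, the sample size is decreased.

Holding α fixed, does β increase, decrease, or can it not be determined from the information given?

The first change alone would make β decrease; the second alone would make β increase. Which effect dominates depends on the magnitudes, which are not given.

Cannot be determined from the information given.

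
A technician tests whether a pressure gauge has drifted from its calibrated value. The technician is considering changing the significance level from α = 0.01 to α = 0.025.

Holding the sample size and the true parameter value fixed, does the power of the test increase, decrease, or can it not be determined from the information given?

It increases.

Relaxing α lowers the evidence threshold; under Ha, outcomes that previously fell short now trigger rejection.
Since power = 1 − β and β decreases, power increases.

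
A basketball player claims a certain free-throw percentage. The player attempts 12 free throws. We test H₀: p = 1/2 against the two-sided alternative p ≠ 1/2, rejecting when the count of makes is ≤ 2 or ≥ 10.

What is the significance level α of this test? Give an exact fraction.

Under H₀, K ~ Binomial(12, 1/2); α is the probability of landing in either tail, P(K ≤ 2) + P(K ≥ 10).
The two tails are symmetric, so α = 2·(1 + 12 + 66)/2^12 = 158/4096 = 79/2048.

79/2048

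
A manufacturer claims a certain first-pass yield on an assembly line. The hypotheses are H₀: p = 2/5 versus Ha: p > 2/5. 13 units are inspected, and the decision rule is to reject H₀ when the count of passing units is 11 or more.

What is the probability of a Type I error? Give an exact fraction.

Under H₀, Y ~ Binomial(13, 2/5), and α = P(Y ≥ 11).
Adding the binomial terms for j = 11 through 13 with p = 2/5 yields 1605632/1220703125.

1605632/1220703125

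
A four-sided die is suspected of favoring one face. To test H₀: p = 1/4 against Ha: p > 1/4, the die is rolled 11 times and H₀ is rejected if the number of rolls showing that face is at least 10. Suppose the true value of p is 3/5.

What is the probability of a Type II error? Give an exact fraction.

1894076/1953125

A Type II error is failing to reject when Ha holds: with p = 3/5, β = P(S ≤ 9).
Equivalently, β = 1 − P(S ≥ 10) = 1894076/1953125.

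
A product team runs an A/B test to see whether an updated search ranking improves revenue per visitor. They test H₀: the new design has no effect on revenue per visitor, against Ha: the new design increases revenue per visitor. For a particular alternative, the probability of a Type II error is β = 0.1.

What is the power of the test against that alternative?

Power = 1 − β = 1 − 0.1 = 0.9.

0.9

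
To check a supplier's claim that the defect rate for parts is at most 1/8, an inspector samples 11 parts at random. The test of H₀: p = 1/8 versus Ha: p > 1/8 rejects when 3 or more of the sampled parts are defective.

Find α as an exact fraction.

α = P(reject H₀ | H₀ true) = P(X ≥ 3 | p = 1/8), X ~ Binomial(11, 1/8).
α = 1 − P(X ≤ 2) = 1 − 7304002867/8589934592 = 1285931725/8589934592.

1285931725/8589934592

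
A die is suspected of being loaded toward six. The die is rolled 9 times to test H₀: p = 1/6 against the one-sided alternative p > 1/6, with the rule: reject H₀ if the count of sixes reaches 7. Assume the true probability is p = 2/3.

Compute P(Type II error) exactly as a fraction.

12259/19683

β = P(fail to reject H₀ | Ha true) = P(K ≤ 6 | p = 2/3), K ~ Binomial(9, 2/3).
Adding the binomial probabilities P(K=0)+…+P(K=6) at p = 2/3 gives 12259/19683.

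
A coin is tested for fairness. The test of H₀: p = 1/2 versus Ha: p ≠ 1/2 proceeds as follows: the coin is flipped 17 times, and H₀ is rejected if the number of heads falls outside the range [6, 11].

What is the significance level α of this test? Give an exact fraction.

4701/32768

The significance level is the null-hypothesis probability of the rejection region {≤5} ∪ {≥12}.
The two tails are symmetric, so α = 2·(1 + 17 + 136 + 680 + 2380 + 6188)/2^17 = 18804/131072 = 4701/32768.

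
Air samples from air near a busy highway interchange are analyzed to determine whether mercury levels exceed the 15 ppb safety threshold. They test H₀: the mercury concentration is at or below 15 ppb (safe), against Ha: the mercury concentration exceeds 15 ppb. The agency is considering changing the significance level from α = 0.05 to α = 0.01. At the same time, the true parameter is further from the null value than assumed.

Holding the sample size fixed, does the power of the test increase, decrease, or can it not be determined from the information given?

The first change alone would make β increase; the second alone would make β decrease. Which effect dominates depends on the magnitudes, which are not given.
Since power = 1 − β, the effect on power is likewise indeterminate.

Cannot be determined from the information given.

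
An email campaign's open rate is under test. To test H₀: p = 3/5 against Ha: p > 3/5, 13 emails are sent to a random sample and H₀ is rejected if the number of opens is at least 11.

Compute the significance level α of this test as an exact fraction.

Under H₀, K ~ Binomial(13, 3/5), and α = P(K ≥ 11).
Adding the binomial terms for j = 11 through 13 with p = 3/5 yields 70681653/1220703125.

70681653/1220703125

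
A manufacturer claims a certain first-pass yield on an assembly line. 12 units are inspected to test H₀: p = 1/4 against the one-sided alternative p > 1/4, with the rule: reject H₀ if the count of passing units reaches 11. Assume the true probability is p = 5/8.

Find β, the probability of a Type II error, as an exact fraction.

β = P(fail to reject H₀ | Ha true) = P(K ≤ 10 | p = 5/8), K ~ Binomial(12, 5/8).
Summing C(12,j)·(5/8)^j·(3/8)^{12-j} for j = 0..10 gives 66717523611/68719476736.

66717523611/68719476736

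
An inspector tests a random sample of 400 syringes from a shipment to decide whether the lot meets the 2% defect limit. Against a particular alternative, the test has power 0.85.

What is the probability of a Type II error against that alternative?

Power = 1 − β, so β = 1 − 0.85 = 0.15.

0.15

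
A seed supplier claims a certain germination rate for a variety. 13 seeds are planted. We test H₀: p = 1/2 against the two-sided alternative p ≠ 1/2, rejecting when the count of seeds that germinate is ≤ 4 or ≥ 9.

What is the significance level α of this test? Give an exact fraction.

α = P(X ≤ 4 or X ≥ 9 | p = 1/2), X ~ Binomial(13, 1/2).
By symmetry, α = 2·P(X ≤ 4) = 2·(1 + 13 + 78 + 286 + 715)/8192 = 2186/8192 = 1093/4096.

1093/4096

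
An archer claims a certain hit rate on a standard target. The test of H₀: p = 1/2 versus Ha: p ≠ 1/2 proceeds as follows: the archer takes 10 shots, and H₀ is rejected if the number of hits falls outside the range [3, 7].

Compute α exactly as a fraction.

Under H₀, Y ~ Binomial(10, 1/2); α is the probability of landing in either tail, P(Y ≤ 2) + P(Y ≥ 8).
The two tails are symmetric, so α = 2·(1 + 10 + 45)/2^10 = 112/1024 = 7/64.

7/64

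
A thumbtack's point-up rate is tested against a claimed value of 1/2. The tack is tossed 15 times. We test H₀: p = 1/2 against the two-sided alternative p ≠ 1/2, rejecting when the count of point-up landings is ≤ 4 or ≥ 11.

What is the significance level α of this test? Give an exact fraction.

Under H₀, Y ~ Binomial(15, 1/2); α is the probability of landing in either tail, P(Y ≤ 4) + P(Y ≥ 11).
By symmetry, α = 2·P(Y ≤ 4) = 2·(1 + 15 + 105 + 455 + 1365)/32768 = 3882/32768 = 1941/16384.

1941/16384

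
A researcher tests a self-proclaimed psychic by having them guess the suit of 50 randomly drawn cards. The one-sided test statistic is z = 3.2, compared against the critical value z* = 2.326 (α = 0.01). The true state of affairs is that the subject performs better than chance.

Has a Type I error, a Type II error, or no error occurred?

No error (correct decision).

The conventional null hypothesis is that the subject is guessing at random (p = 1/4).
Since z = 3.2 > z* = 2.326, H₀ is rejected.
H₀ is false (actually the subject performs better than chance).
The decision matches the true state — no error.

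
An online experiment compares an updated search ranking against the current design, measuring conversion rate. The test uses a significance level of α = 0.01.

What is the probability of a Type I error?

0.01

The significance level α is, by definition, the probability of a Type I error — P(reject H₀ | H₀ true).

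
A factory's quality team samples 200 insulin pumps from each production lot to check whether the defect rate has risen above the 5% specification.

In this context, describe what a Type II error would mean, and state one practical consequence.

With the conventional null hypothesis that the lot's defect rate is 5% (within specification):
A Type II error is failing to reject H₀ when H₀ is false.
Here that means accepting the lot and shipping it when actually the lot's defect rate exceeds 5%.

A Type II error would mean concluding that the lot's defect rate is 5% (within specification) (or at least failing to establish that the lot's defect rate exceeds 5%) when in fact the lot's defect rate exceeds 5%. Consequence: a defective lot is shipped to customers.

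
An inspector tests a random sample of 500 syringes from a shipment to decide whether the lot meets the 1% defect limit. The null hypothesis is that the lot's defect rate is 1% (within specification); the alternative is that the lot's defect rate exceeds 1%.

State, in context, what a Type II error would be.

A Type II error is failing to reject H₀ when H₀ is false.
Here that means accepting the lot and shipping it when actually the lot's defect rate exceeds 1%.

A Type II error would mean concluding that the lot's defect rate is 1% (within specification) (or at least failing to establish that the lot's defect rate exceeds 1%) when in fact the lot's defect rate exceeds 1%.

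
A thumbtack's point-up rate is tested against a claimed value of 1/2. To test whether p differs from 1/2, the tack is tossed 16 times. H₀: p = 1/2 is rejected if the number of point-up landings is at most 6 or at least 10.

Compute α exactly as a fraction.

The significance level is the null-hypothesis probability of the rejection region {≤6} ∪ {≥10}.
The two tails are symmetric, so α = 2·(1 + 16 + 120 + 560 + 1820 + 4368 + 8008)/2^16 = 29786/65536 = 14893/32768.

14893/32768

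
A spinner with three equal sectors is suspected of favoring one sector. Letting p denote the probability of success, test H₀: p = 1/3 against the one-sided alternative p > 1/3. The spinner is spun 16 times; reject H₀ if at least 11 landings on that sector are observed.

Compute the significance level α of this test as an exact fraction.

The Type I error probability is α = P(Y ≥ 11) computed under H₀, where Y ~ Binomial(16, 1/3).
Adding the binomial terms for j = 11 through 16 with p = 1/3 yields 19321/4782969.

19321/4782969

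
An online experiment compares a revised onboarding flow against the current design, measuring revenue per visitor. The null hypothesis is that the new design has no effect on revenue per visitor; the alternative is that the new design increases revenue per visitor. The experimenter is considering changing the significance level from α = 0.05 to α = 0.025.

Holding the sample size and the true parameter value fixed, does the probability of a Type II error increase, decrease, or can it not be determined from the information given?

Lowering α raises the bar for rejection; under Ha, the test now fails to reject on outcomes it previously would have rejected.

It increases.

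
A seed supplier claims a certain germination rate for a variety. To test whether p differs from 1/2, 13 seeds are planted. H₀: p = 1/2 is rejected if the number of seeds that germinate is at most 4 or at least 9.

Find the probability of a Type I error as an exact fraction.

Under H₀, K ~ Binomial(13, 1/2); α is the probability of landing in either tail, P(K ≤ 4) + P(K ≥ 9).
Each tail has probability (1 + 13 + 78 + 286 + 715)/8192; doubling gives α = 2186/8192 = 1093/4096.

1093/4096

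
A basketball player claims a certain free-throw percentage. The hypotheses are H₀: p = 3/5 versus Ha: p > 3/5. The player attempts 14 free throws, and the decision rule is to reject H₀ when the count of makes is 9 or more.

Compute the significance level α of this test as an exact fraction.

2965421097/6103515625

Under H₀, X ~ Binomial(14, 3/5), and α = P(X ≥ 9).
P(X ≥ 9) = Σ_{j=9}^{14} C(14,j)·(3/5)^j·(2/5)^{14-j} = 2965421097/6103515625.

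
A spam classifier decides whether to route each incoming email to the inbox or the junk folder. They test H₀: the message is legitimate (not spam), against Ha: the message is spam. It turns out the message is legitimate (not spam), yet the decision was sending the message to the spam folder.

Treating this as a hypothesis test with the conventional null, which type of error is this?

Type I error

'Sending the message to the spam folder' corresponds to rejecting H₀.
H₀ was rejected but H₀ is true — a Type I error (false positive).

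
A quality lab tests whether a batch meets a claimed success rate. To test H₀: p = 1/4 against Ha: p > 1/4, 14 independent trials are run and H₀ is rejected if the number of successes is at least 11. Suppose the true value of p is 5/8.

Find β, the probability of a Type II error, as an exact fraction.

Under the alternative p = 5/8, K ~ Binomial(14, 5/8); β is the probability the test does not reject, P(K < 11).
Adding the binomial probabilities P(K=0)+…+P(K=10) at p = 5/8 gives 1830419739927/2199023255552.

1830419739927/2199023255552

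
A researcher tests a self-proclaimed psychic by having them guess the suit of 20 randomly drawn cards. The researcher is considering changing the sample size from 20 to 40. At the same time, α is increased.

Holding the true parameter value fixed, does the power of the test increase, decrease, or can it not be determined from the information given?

It increases.

Increasing n separates the H₀ and Ha sampling distributions, so under Ha fewer outcomes land in the acceptance region. With a larger α the critical value moves toward the center, so more of the Ha sampling distribution lies in the rejection region. Both changes push β in the same direction.
Since power = 1 − β and β decreases, power increases.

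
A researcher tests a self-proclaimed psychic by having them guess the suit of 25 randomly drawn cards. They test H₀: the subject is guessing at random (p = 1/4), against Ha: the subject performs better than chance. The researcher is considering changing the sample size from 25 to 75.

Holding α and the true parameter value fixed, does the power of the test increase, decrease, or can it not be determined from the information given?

More data shrinks sampling variability; the test statistic under Ha concentrates further from the null value, making rejection more likely.
Since power = 1 − β and β decreases, power increases.

It increases.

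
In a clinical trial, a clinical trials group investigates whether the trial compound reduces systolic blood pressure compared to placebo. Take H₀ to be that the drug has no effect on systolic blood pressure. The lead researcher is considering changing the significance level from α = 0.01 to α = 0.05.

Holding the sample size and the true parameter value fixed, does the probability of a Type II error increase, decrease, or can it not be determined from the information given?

With a larger α the critical value moves toward the center, so more of the Ha sampling distribution lies in the rejection region.

It decreases.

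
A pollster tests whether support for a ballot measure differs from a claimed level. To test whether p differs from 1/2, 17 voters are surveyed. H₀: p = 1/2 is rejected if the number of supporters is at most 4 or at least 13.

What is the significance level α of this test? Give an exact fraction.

1607/32768

α = P(X ≤ 4 or X ≥ 13 | p = 1/2), X ~ Binomial(17, 1/2).
Each tail has probability (1 + 17 + 136 + 680 + 2380)/131072; doubling gives α = 6428/131072 = 1607/32768.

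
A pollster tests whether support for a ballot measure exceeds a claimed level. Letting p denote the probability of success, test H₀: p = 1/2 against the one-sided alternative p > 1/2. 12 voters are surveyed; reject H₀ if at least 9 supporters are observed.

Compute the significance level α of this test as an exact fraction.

The Type I error probability is α = P(S ≥ 9) computed under H₀, where S ~ Binomial(12, 1/2).
Summing the upper tail: (220 + 66 + 12 + 1) / 2^12 = 299/4096.

299/4096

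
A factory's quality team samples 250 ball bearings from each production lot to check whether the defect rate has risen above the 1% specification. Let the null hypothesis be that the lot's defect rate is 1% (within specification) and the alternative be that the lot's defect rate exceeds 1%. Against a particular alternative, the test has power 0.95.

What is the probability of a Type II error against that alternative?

Power = 1 − β, so β = 1 − 0.95 = 0.05.

0.05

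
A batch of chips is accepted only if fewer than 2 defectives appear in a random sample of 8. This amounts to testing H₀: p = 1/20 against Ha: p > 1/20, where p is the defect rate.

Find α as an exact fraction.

Under H₀, K ~ Binomial(8, 1/20); the Type I error rate is P(K ≥ 2).
Computing the lower-tail complement: 1 − 24134536953/25600000000 = 1465463047/25600000000.

1465463047/25600000000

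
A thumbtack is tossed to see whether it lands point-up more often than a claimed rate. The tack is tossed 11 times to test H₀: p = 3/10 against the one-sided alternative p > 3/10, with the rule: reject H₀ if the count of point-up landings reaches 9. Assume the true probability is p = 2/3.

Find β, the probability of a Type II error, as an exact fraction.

A Type II error is failing to reject when Ha holds: with p = 2/3, β = P(K ≤ 8).
Summing C(11,j)·(2/3)^j·(1/3)^{11-j} for j = 0..8 gives 1675/2187.

1675/2187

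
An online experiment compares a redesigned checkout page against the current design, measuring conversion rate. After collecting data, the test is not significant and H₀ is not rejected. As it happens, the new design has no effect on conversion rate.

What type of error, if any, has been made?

The conventional null hypothesis here is that the new design has no effect on conversion rate.
The test retained a true H₀ — the decision matches the true state.

No error (correct decision).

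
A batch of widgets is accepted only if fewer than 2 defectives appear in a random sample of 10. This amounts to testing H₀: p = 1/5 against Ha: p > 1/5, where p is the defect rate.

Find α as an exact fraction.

α = P(reject H₀ | H₀ true) = P(S ≥ 2 | p = 1/5), S ~ Binomial(10, 1/5).
Computing the lower-tail complement: 1 − 3670016/9765625 = 6095609/9765625.

6095609/9765625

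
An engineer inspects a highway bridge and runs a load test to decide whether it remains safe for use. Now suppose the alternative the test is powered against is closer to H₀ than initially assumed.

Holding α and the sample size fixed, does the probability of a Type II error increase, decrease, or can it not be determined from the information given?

It increases.

A smaller departure from H₀ means the test statistic under Ha is distributed closer to where it would be under H₀; rejection becomes less likely.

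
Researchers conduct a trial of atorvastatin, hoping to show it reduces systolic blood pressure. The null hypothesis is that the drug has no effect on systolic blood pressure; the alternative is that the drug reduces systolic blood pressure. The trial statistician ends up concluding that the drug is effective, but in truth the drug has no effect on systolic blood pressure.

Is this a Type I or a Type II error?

'Concluding that the drug is effective' corresponds to rejecting H₀.
H₀ was rejected but H₀ is true — a Type I error (false positive).

Type I error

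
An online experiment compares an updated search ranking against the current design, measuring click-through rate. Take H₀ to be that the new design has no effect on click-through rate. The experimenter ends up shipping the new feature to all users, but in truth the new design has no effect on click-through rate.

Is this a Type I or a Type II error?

'Shipping the new feature to all users' corresponds to rejecting H₀.
H₀ was rejected but H₀ is true — a Type I error (false positive).

Type I error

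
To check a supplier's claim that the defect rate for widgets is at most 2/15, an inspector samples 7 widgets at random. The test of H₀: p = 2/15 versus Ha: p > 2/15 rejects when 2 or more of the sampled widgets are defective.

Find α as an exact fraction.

Under H₀, K ~ Binomial(7, 2/15); the Type I error rate is P(K ≥ 2).
Via the complement, α = 1 − Σ_{j=0}^{1} C(7,j)(2/15)^j(13/15)^{7-j} = 1501316/6328125.

1501316/6328125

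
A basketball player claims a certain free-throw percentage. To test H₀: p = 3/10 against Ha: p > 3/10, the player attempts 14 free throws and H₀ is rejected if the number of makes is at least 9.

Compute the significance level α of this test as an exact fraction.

The Type I error probability is α = P(X ≥ 9) computed under H₀, where X ~ Binomial(14, 3/10).
Summing C(14,j)(3/10)^j(7/10)^{14−j} for j = 9,…,14 gives 828852291297/100000000000000.

828852291297/100000000000000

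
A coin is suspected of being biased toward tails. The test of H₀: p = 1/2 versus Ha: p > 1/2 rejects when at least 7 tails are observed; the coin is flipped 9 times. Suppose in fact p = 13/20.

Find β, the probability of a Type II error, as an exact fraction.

β = P(fail to reject H₀ | Ha true) = P(K ≤ 6 | p = 13/20), K ~ Binomial(9, 13/20).
Summing C(9,j)·(13/20)^j·(7/20)^{9-j} for j = 0..6 gives 5301813769/8000000000.

5301813769/8000000000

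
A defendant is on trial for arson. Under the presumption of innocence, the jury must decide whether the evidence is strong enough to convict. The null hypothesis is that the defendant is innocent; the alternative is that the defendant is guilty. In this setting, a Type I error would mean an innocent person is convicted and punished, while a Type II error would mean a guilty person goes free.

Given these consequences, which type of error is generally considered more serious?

Type I error

The Type I consequence (an innocent person is convicted and punished) is more severe than the Type II consequence (a guilty person goes free).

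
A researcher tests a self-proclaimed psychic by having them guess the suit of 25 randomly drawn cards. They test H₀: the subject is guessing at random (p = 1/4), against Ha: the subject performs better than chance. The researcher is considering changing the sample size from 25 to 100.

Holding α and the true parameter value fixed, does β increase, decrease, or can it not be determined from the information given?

It decreases.

More data shrinks sampling variability; the test statistic under Ha concentrates further from the null value, making rejection more likely.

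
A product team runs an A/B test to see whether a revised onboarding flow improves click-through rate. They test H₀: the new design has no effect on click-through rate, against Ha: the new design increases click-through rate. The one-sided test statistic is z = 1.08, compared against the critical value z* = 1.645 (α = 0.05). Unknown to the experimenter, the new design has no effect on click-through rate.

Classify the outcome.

Since z = 1.08 ≤ z* = 1.645, H₀ is not rejected.
H₀ is true (actually the new design has no effect on click-through rate).
The decision matches the true state — no error.

No error (correct decision).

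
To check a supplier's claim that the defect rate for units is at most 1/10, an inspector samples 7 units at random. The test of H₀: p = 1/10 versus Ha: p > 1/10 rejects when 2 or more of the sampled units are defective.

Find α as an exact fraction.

Under H₀, K ~ Binomial(7, 1/10); the Type I error rate is P(K ≥ 2).
Via the complement, α = 1 − Σ_{j=0}^{1} C(7,j)(1/10)^j(9/10)^{7-j} = 93559/625000.

93559/625000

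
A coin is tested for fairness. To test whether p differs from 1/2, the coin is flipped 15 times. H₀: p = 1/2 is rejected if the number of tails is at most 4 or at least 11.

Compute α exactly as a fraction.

1941/16384

Under H₀, K ~ Binomial(15, 1/2); α is the probability of landing in either tail, P(K ≤ 4) + P(K ≥ 11).
Each tail has probability (1 + 15 + 105 + 455 + 1365)/32768; doubling gives α = 3882/32768 = 1941/16384.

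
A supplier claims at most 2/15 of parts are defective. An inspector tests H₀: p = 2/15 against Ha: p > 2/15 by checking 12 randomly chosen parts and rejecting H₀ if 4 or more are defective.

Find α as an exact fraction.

558522837776/8649755859375

The significance level is the probability, assuming p = 2/15, of seeing 4 or more defectives in 12 draws.
Via the complement, α = 1 − Σ_{j=0}^{3} C(12,j)(2/15)^j(13/15)^{12-j} = 558522837776/8649755859375.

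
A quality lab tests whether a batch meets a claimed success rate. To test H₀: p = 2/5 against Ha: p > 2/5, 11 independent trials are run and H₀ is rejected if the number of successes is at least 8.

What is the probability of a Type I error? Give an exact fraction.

285952/9765625

α = P(reject H₀ | H₀ true) = P(X ≥ 8 | p = 2/5), with X ~ Binomial(11, 2/5).
P(X ≥ 8) = Σ_{j=8}^{11} C(11,j)·(2/5)^j·(3/5)^{11-j} = 285952/9765625.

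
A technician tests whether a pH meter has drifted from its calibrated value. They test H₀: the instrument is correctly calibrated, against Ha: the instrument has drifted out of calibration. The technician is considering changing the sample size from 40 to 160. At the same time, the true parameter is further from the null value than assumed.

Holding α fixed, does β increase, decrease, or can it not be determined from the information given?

A larger sample reduces the standard error, pulling the sampling distribution under Ha further from the non-rejection region. A bigger departure from H₀ is easier for the test to detect, so it fails to reject less often. Both changes push β in the same direction.

It decreases.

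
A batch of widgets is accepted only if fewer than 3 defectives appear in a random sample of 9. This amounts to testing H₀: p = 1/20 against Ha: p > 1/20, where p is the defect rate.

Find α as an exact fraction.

α = P(reject H₀ | H₀ true) = P(S ≥ 3 | p = 1/20), S ~ Binomial(9, 1/20).
Via the complement, α = 1 − Σ_{j=0}^{2} C(9,j)(1/20)^j(19/20)^{9-j} = 535106531/64000000000.

535106531/64000000000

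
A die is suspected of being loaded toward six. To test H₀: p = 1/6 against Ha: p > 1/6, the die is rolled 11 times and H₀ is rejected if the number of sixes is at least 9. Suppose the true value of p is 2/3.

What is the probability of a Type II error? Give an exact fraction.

Under the alternative p = 2/3, K ~ Binomial(11, 2/3); β is the probability the test does not reject, P(K < 9).
Adding the binomial probabilities P(K=0)+…+P(K=8) at p = 2/3 gives 1675/2187.

1675/2187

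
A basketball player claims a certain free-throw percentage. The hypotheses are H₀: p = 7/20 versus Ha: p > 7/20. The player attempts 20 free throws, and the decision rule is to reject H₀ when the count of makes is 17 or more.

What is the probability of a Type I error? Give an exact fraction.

Under H₀, K ~ Binomial(20, 7/20), and α = P(K ≥ 17).
Adding the binomial terms for j = 17 through 20 with p = 7/20 yields 637973598365478054631/104857600000000000000000000.

637973598365478054631/104857600000000000000000000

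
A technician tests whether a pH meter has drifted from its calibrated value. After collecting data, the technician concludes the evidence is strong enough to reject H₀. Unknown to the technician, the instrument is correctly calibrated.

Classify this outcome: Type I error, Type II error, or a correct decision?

Type I error

The conventional null hypothesis here is that the instrument is correctly calibrated.
H₀ was rejected, but H₀ is actually true.
Rejecting a true null hypothesis is a Type I error (false positive).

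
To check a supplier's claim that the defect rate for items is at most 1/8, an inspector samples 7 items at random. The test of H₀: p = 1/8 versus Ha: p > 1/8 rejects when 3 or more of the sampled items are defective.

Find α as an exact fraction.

97119/2097152

The significance level is the probability, assuming p = 1/8, of seeing 3 or more defectives in 7 draws.
α = 1 − P(X ≤ 2) = 1 − 2000033/2097152 = 97119/2097152.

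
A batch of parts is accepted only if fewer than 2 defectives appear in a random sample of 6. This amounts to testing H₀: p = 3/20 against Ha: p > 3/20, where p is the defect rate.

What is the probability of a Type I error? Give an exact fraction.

α = P(reject H₀ | H₀ true) = P(S ≥ 2 | p = 3/20), S ~ Binomial(6, 3/20).
α = 1 − P(S ≤ 1) = 1 − 9938999/12800000 = 2861001/12800000.

2861001/12800000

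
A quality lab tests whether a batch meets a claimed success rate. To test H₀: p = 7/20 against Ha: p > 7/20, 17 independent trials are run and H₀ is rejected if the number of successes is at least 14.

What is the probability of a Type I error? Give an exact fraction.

The Type I error probability is α = P(K ≥ 14) computed under H₀, where K ~ Binomial(17, 7/20).
Summing C(17,j)(7/20)^j(13/20)^{17−j} for j = 14,…,17 gives 56496660191394549/655360000000000000000.

56496660191394549/655360000000000000000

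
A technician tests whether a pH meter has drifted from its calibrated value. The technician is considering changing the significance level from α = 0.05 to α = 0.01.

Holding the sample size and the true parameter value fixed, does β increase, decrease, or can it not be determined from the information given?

A smaller α moves the rejection region further into the tail. With the alternative true, more outcomes now fall outside the rejection region, so failing to reject becomes more likely.

It increases.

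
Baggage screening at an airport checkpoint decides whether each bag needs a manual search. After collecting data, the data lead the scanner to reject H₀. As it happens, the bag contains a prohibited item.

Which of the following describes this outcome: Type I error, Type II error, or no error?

No error (correct decision).

The conventional null hypothesis here is that the bag contains no prohibited items.
The test rejected a false H₀ — the decision matches the true state.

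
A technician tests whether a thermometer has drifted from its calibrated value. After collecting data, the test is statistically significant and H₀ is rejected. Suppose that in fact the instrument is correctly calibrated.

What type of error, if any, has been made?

Type I error

The conventional null hypothesis here is that the instrument is correctly calibrated.
H₀ was rejected, but H₀ is actually true.
Rejecting a true null hypothesis is a Type I error (false positive).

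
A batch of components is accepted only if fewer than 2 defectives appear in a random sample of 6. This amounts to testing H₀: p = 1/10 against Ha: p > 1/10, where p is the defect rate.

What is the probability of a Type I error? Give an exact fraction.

The significance level is the probability, assuming p = 1/10, of seeing 2 or more defectives in 6 draws.
Via the complement, α = 1 − Σ_{j=0}^{1} C(6,j)(1/10)^j(9/10)^{6-j} = 22853/200000.

22853/200000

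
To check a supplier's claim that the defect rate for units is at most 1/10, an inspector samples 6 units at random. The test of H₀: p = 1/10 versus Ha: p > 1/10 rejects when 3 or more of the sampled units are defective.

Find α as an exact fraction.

Under H₀, Y ~ Binomial(6, 1/10); the Type I error rate is P(Y ≥ 3).
Computing the lower-tail complement: 1 − 19683/20000 = 317/20000.

317/20000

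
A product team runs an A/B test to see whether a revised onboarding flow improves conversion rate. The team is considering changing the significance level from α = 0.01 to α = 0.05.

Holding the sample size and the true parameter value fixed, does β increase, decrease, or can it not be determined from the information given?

A larger α widens the rejection region, so when the alternative is true more outcomes lead to rejection — failing to reject becomes less likely.

It decreases.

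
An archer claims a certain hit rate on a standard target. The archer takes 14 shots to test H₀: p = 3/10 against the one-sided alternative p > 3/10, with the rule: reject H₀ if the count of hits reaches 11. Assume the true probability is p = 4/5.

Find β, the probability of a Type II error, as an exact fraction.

β = P(fail to reject H₀ | Ha true) = P(X ≤ 10 | p = 4/5), X ~ Binomial(14, 4/5).
Equivalently, β = 1 − P(X ≥ 11) = 1842102761/6103515625.

1842102761/6103515625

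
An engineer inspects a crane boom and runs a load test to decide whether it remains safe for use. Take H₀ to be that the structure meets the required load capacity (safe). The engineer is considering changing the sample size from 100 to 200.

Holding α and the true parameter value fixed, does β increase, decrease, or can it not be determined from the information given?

A larger sample reduces the standard error, pulling the sampling distribution under Ha further from the non-rejection region.

It decreases.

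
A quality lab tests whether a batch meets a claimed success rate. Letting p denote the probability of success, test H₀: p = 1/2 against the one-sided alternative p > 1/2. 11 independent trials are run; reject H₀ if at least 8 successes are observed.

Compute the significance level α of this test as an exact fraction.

29/256

α = P(reject H₀ | H₀ true) = P(S ≥ 8 | p = 1/2), with S ~ Binomial(11, 1/2).
Summing the upper tail: (165 + 55 + 11 + 1) / 2^11 = 232/2048 = 29/256.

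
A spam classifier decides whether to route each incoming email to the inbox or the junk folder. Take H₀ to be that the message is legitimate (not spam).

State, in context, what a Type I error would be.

A Type I error would mean concluding that the message is spam when in fact the message is legitimate (not spam).

A Type I error is rejecting H₀ when H₀ is true.
Here that means sending the message to the spam folder when actually the message is legitimate (not spam).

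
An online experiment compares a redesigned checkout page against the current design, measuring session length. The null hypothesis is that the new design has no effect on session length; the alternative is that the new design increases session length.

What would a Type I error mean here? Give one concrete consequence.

A Type I error is rejecting H₀ when H₀ is true.
Here that means shipping the new feature to all users when actually the new design has no effect on session length.

A Type I error would mean concluding that the new design increases session length when in fact the new design has no effect on session length. Consequence: engineering effort is spent shipping a change that doesn't actually help.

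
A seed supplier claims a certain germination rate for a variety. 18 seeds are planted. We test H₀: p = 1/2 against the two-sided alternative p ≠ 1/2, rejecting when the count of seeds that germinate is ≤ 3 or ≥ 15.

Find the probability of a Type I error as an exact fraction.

247/32768

The significance level is the null-hypothesis probability of the rejection region {≤3} ∪ {≥15}.
Each tail has probability (1 + 18 + 153 + 816)/262144; doubling gives α = 1976/262144 = 247/32768.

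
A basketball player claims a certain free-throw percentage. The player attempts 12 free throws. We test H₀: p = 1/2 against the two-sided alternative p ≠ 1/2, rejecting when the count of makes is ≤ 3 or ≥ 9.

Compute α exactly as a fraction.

299/2048

The significance level is the null-hypothesis probability of the rejection region {≤3} ∪ {≥9}.
By symmetry, α = 2·P(K ≤ 3) = 2·(1 + 12 + 66 + 220)/4096 = 598/4096 = 299/2048.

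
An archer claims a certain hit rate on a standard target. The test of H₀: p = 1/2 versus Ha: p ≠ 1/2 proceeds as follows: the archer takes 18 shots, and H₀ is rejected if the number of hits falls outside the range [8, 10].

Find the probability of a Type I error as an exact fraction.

15751/32768

The significance level is the null-hypothesis probability of the rejection region {≤7} ∪ {≥11}.
Each tail has probability (1 + 18 + 153 + 816 + 3060 + 8568 + 18564 + 31824)/262144; doubling gives α = 126008/262144 = 15751/32768.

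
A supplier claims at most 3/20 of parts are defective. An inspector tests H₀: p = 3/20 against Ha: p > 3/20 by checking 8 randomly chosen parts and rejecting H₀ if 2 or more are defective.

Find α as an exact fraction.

The significance level is the probability, assuming p = 3/20, of seeing 2 or more defectives in 8 draws.
Computing the lower-tail complement: 1 − 16823885593/25600000000 = 8776114407/25600000000.

8776114407/25600000000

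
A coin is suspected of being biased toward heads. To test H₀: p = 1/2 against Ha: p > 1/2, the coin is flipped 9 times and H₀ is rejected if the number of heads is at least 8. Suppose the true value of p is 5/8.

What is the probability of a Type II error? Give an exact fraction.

β = P(fail to reject H₀ | Ha true) = P(K ≤ 7 | p = 5/8), K ~ Binomial(9, 5/8).
Summing C(9,j)·(5/8)^j·(3/8)^{9-j} for j = 0..7 gives 3803679/4194304.

3803679/4194304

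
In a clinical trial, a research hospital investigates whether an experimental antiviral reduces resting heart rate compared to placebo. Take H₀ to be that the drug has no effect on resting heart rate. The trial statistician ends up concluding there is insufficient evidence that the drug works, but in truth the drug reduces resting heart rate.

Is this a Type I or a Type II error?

Type II error

'Concluding there is insufficient evidence that the drug works' corresponds to failing to reject H₀.
H₀ was not rejected but H₀ is false — a Type II error (false negative).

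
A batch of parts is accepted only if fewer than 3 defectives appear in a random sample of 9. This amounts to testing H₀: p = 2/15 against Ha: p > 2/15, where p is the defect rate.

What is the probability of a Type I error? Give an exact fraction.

Under H₀, X ~ Binomial(9, 2/15); the Type I error rate is P(X ≥ 3).
α = 1 − P(X ≤ 2) = 1 − 34323438799/38443359375 = 4119920576/38443359375.

4119920576/38443359375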